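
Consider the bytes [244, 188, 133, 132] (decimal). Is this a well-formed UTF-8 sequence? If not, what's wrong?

invalid (encodes a value above U+10FFFF)

Leading byte 0xF4 = 11110100 → 4-byte form.
Payload = 0x13C144, which exceeds U+10FFFF, the maximum Unicode code point. (Leading bytes F5–FF, or F4 followed by ≥ 0x90, are invalid.)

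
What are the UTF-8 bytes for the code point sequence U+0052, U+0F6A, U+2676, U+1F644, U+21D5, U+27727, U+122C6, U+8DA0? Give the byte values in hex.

U+0052: 1-byte form → 52.
U+0F6A: 3-byte form → E0 BD AA.
U+2676: 3-byte form → E2 99 B6.
U+1F644: 4-byte form → F0 9F 99 84.
U+21D5: 3-byte form → E2 87 95.
U+27727: 4-byte form → F0 A7 9C A7.
U+122C6: 4-byte form → F0 92 8B 86.
U+8DA0: 3-byte form → E8 B6 A0.
Concatenated (25 bytes): 52 E0 BD AA E2 99 B6 F0 9F 99 84 E2 87 95 F0 A7 9C A7 F0 92 8B 86 E8 B6 A0.

52 E0 BD AA E2 99 B6 F0 9F 99 84 E2 87 95 F0 A7 9C A7 F0 92 8B 86 E8 B6 A0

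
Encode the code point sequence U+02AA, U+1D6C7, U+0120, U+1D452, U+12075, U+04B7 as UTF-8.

U+02AA: 2-byte form → CA AA.
U+1D6C7: 4-byte form → F0 9D 9B 87.
U+0120: 2-byte form → C4 A0.
U+1D452: 4-byte form → F0 9D 91 92.
U+12075: 4-byte form → F0 92 81 B5.
U+04B7: 2-byte form → D2 B7.
Concatenated (18 bytes): CA AA F0 9D 9B 87 C4 A0 F0 9D 91 92 F0 92 81 B5 D2 B7.

CA AA F0 9D 9B 87 C4 A0 F0 9D 91 92 F0 92 81 B5 D2 B7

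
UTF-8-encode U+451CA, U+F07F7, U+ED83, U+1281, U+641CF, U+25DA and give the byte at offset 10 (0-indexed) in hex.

0x83

U+451CA → 4-byte form F1 85 87 8A at offsets 0–3.
U+F07F7 → 4-byte form F3 B0 9F B7 at offsets 4–7.
U+ED83 → 3-byte form EE B6 83 at offsets 8–10.
Offset 10 falls in char 3's range; it's byte 3 of EE B6 83 = 0x83.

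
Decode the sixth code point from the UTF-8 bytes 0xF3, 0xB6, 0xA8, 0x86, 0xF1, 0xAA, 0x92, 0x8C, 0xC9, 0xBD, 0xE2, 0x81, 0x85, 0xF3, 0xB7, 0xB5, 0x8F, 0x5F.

U+005F

Offset 0: leading byte 0xF3 = 11110011 → 4-byte char #1 = F3 B6 A8 86.
Offset 4: leading byte 0xF1 = 11110001 → 4-byte char #2 = F1 AA 92 8C.
Offset 8: leading byte 0xC9 = 11001001 → 2-byte char #3 = C9 BD.
Offset 10: leading byte 0xE2 = 11100010 → 3-byte char #4 = E2 81 85.
Offset 13: leading byte 0xF3 = 11110011 → 4-byte char #5 = F3 B7 B5 8F.
Offset 17: leading byte 0x5F = 01011111 → 1-byte char #6 = 5F.
Leading byte 0x5F = 01011111 matches 0xxxxxxx → 1-byte sequence.
Byte 1: 0x5F = 01011111, payload 1011111 (7 bits).
Concatenate: 1011111 = 0x5F (7 bits → U+005F).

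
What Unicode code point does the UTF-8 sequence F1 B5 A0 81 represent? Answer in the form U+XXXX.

Leading byte 0xF1 = 11110001 matches 11110xxx → 4-byte sequence.
Byte 1: 0xF1 = 11110001, payload 001 (3 bits).
Byte 2: 0xB5 = 10110101 (10xxxxxx ✓), payload 110101.
Byte 3: 0xA0 = 10100000 (10xxxxxx ✓), payload 100000.
Byte 4: 0x81 = 10000001 (10xxxxxx ✓), payload 000001.
Concatenate: 001110101100000000001 = 0x75801 (21 bits → U+75801).

U+75801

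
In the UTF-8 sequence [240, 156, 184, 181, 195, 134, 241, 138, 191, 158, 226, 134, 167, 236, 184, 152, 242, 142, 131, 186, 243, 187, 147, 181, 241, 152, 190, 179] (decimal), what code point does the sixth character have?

U+8E0FA

Offset 0: leading byte 0xF0 = 11110000 → 4-byte char #1 = F0 9C B8 B5.
Offset 4: leading byte 0xC3 = 11000011 → 2-byte char #2 = C3 86.
Offset 6: leading byte 0xF1 = 11110001 → 4-byte char #3 = F1 8A BF 9E.
Offset 10: leading byte 0xE2 = 11100010 → 3-byte char #4 = E2 86 A7.
Offset 13: leading byte 0xEC = 11101100 → 3-byte char #5 = EC B8 98.
Offset 16: leading byte 0xF2 = 11110010 → 4-byte char #6 = F2 8E 83 BA.
Leading byte 0xF2 = 11110010 matches 11110xxx → 4-byte sequence.
Byte 1: 0xF2 = 11110010, payload 010 (3 bits).
Byte 2: 0x8E = 10001110 (10xxxxxx ✓), payload 001110.
Byte 3: 0x83 = 10000011 (10xxxxxx ✓), payload 000011.
Byte 4: 0xBA = 10111010 (10xxxxxx ✓), payload 111010.
Concatenate: 010001110000011111010 = 0x8E0FA (21 bits → U+8E0FA).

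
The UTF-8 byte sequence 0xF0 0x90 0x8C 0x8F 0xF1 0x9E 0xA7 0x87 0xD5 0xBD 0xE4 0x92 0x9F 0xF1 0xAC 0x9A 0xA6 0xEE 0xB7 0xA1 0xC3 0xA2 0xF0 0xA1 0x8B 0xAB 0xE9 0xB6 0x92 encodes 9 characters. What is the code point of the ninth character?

U+9D92

Offset 0: leading byte 0xF0 = 11110000 → 4-byte char #1 = F0 90 8C 8F.
Offset 4: leading byte 0xF1 = 11110001 → 4-byte char #2 = F1 9E A7 87.
Offset 8: leading byte 0xD5 = 11010101 → 2-byte char #3 = D5 BD.
Offset 10: leading byte 0xE4 = 11100100 → 3-byte char #4 = E4 92 9F.
Offset 13: leading byte 0xF1 = 11110001 → 4-byte char #5 = F1 AC 9A A6.
Offset 17: leading byte 0xEE = 11101110 → 3-byte char #6 = EE B7 A1.
Offset 20: leading byte 0xC3 = 11000011 → 2-byte char #7 = C3 A2.
Offset 22: leading byte 0xF0 = 11110000 → 4-byte char #8 = F0 A1 8B AB.
Offset 26: leading byte 0xE9 = 11101001 → 3-byte char #9 = E9 B6 92.
Leading byte 0xE9 = 11101001 matches 1110xxxx → 3-byte sequence.
Byte 1: 0xE9 = 11101001, payload 1001 (4 bits).
Byte 2: 0xB6 = 10110110 (10xxxxxx ✓), payload 110110.
Byte 3: 0x92 = 10010010 (10xxxxxx ✓), payload 010010.
Concatenate: 1001110110010010 = 0x9D92 (16 bits → U+9D92).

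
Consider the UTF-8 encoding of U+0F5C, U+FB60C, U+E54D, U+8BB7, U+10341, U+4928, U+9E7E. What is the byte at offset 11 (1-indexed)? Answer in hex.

1-indexed offset 11 is 0-indexed offset 10.
U+0F5C → 3-byte form E0 BD 9C at offsets 0–2.
U+FB60C → 4-byte form F3 BB 98 8C at offsets 3–6.
U+E54D → 3-byte form EE 95 8D at offsets 7–9.
U+8BB7 → 3-byte form E8 AE B7 at offsets 10–12.
Offset 10 falls in char 4's range; it's byte 1 of E8 AE B7 = 0xE8.

0xE8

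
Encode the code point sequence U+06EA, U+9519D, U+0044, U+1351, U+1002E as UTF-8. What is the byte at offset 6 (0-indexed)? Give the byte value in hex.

U+06EA → 2-byte form DB AA at offsets 0–1.
U+9519D → 4-byte form F2 95 86 9D at offsets 2–5.
U+0044 → 1-byte form 44 at offsets 6–6.
Offset 6 falls in char 3's range; it's byte 1 of 44 = 0x44.

0x44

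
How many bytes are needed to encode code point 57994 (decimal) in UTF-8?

3

U+E28A = 0xE28A. UTF-8 uses 1 byte below 0x80, 2 below 0x800, 3 below 0x10000, 4 up to 0x10FFFF. 0xE28A is in U+0800–U+FFFF → 3 bytes.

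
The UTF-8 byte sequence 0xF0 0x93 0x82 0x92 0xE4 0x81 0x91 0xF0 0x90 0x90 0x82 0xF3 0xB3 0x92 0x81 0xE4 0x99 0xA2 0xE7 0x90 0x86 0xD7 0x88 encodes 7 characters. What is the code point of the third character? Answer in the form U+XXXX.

U+10402

Offset 0: leading byte 0xF0 = 11110000 → 4-byte char #1 = F0 93 82 92.
Offset 4: leading byte 0xE4 = 11100100 → 3-byte char #2 = E4 81 91.
Offset 7: leading byte 0xF0 = 11110000 → 4-byte char #3 = F0 90 90 82.
Leading byte 0xF0 = 11110000 matches 11110xxx → 4-byte sequence.
Byte 1: 0xF0 = 11110000, payload 000 (3 bits).
Byte 2: 0x90 = 10010000 (10xxxxxx ✓), payload 010000.
Byte 3: 0x90 = 10010000 (10xxxxxx ✓), payload 010000.
Byte 4: 0x82 = 10000010 (10xxxxxx ✓), payload 000010.
Concatenate: 000010000010000000010 = 0x10402 (21 bits → U+10402).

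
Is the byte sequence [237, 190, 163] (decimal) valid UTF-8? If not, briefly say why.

Structurally a 3-byte sequence; payload = 0xDFA3.
But 0xDFA3 is in U+D800–U+DFFF, the surrogate range. Surrogates are not Unicode scalar values and are forbidden in UTF-8.

invalid (encodes a surrogate (U+D800–U+DFFF))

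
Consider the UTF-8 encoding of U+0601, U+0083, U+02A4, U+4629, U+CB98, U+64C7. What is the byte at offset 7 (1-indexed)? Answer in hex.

1-indexed offset 7 is 0-indexed offset 6.
U+0601 → 2-byte form D8 81 at offsets 0–1.
U+0083 → 2-byte form C2 83 at offsets 2–3.
U+02A4 → 2-byte form CA A4 at offsets 4–5.
U+4629 → 3-byte form E4 98 A9 at offsets 6–8.
Offset 6 falls in char 4's range; it's byte 1 of E4 98 A9 = 0xE4.

0xE4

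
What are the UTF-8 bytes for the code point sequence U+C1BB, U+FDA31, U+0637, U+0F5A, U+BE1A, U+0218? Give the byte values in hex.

EC 86 BB F3 BD A8 B1 D8 B7 E0 BD 9A EB B8 9A C8 98

U+C1BB: 3-byte form → EC 86 BB.
U+FDA31: 4-byte form → F3 BD A8 B1.
U+0637: 2-byte form → D8 B7.
U+0F5A: 3-byte form → E0 BD 9A.
U+BE1A: 3-byte form → EB B8 9A.
U+0218: 2-byte form → C8 98.
Concatenated (17 bytes): EC 86 BB F3 BD A8 B1 D8 B7 E0 BD 9A EB B8 9A C8 98.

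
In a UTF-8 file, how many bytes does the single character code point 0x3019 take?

3

U+3019 = 0x3019. UTF-8 uses 1 byte below 0x80, 2 below 0x800, 3 below 0x10000, 4 up to 0x10FFFF. 0x3019 is in U+0800–U+FFFF → 3 bytes.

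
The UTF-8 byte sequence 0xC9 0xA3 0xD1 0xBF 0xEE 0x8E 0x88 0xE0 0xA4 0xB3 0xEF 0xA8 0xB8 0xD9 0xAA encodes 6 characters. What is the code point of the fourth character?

Offset 0: leading byte 0xC9 = 11001001 → 2-byte char #1 = C9 A3.
Offset 2: leading byte 0xD1 = 11010001 → 2-byte char #2 = D1 BF.
Offset 4: leading byte 0xEE = 11101110 → 3-byte char #3 = EE 8E 88.
Offset 7: leading byte 0xE0 = 11100000 → 3-byte char #4 = E0 A4 B3.
Leading byte 0xE0 = 11100000 matches 1110xxxx → 3-byte sequence.
Byte 1: 0xE0 = 11100000, payload 0000 (4 bits).
Byte 2: 0xA4 = 10100100 (10xxxxxx ✓), payload 100100.
Byte 3: 0xB3 = 10110011 (10xxxxxx ✓), payload 110011.
Concatenate: 0000100100110011 = 0x933 (16 bits → U+0933).

U+0933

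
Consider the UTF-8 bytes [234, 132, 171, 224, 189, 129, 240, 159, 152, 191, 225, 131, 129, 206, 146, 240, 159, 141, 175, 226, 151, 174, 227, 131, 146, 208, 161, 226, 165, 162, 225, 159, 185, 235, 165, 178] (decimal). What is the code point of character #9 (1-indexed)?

U+0421

Offset 0: leading byte 0xEA = 11101010 → 3-byte char #1 = EA 84 AB.
Offset 3: leading byte 0xE0 = 11100000 → 3-byte char #2 = E0 BD 81.
Offset 6: leading byte 0xF0 = 11110000 → 4-byte char #3 = F0 9F 98 BF.
Offset 10: leading byte 0xE1 = 11100001 → 3-byte char #4 = E1 83 81.
Offset 13: leading byte 0xCE = 11001110 → 2-byte char #5 = CE 92.
Offset 15: leading byte 0xF0 = 11110000 → 4-byte char #6 = F0 9F 8D AF.
Offset 19: leading byte 0xE2 = 11100010 → 3-byte char #7 = E2 97 AE.
Offset 22: leading byte 0xE3 = 11100011 → 3-byte char #8 = E3 83 92.
Offset 25: leading byte 0xD0 = 11010000 → 2-byte char #9 = D0 A1.
Leading byte 0xD0 = 11010000 matches 110xxxxx → 2-byte sequence.
Byte 1: 0xD0 = 11010000, payload 10000 (5 bits).
Byte 2: 0xA1 = 10100001 (10xxxxxx ✓), payload 100001.
Concatenate: 10000100001 = 0x421 (11 bits → U+0421).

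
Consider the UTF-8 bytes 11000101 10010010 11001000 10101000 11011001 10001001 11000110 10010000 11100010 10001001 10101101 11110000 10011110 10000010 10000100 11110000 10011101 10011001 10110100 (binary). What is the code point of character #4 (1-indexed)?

Offset 0: leading byte 0xC5 = 11000101 → 2-byte char #1 = C5 92.
Offset 2: leading byte 0xC8 = 11001000 → 2-byte char #2 = C8 A8.
Offset 4: leading byte 0xD9 = 11011001 → 2-byte char #3 = D9 89.
Offset 6: leading byte 0xC6 = 11000110 → 2-byte char #4 = C6 90.
Leading byte 0xC6 = 11000110 matches 110xxxxx → 2-byte sequence.
Byte 1: 0xC6 = 11000110, payload 00110 (5 bits).
Byte 2: 0x90 = 10010000 (10xxxxxx ✓), payload 010000.
Concatenate: 00110010000 = 0x190 (11 bits → U+0190).

U+0190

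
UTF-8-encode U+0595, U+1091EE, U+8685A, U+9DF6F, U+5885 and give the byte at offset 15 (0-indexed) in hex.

U+0595 → 2-byte form D6 95 at offsets 0–1.
U+1091EE → 4-byte form F4 89 87 AE at offsets 2–5.
U+8685A → 4-byte form F2 86 A1 9A at offsets 6–9.
U+9DF6F → 4-byte form F2 9D BD AF at offsets 10–13.
U+5885 → 3-byte form E5 A2 85 at offsets 14–16.
Offset 15 falls in char 5's range; it's byte 2 of E5 A2 85 = 0xA2.

0xA2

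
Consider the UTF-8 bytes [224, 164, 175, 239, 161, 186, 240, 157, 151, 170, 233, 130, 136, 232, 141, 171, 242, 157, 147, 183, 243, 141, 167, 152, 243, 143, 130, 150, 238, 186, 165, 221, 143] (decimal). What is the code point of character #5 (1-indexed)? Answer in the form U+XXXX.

Offset 0: leading byte 0xE0 = 11100000 → 3-byte char #1 = E0 A4 AF.
Offset 3: leading byte 0xEF = 11101111 → 3-byte char #2 = EF A1 BA.
Offset 6: leading byte 0xF0 = 11110000 → 4-byte char #3 = F0 9D 97 AA.
Offset 10: leading byte 0xE9 = 11101001 → 3-byte char #4 = E9 82 88.
Offset 13: leading byte 0xE8 = 11101000 → 3-byte char #5 = E8 8D AB.
Leading byte 0xE8 = 11101000 matches 1110xxxx → 3-byte sequence.
Byte 1: 0xE8 = 11101000, payload 1000 (4 bits).
Byte 2: 0x8D = 10001101 (10xxxxxx ✓), payload 001101.
Byte 3: 0xAB = 10101011 (10xxxxxx ✓), payload 101011.
Concatenate: 1000001101101011 = 0x836B (16 bits → U+836B).

U+836B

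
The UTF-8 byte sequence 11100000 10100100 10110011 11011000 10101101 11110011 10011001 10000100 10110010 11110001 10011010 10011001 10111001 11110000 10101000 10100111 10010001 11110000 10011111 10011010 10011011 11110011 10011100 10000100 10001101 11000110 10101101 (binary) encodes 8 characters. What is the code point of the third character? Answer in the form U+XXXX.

Offset 0: leading byte 0xE0 = 11100000 → 3-byte char #1 = E0 A4 B3.
Offset 3: leading byte 0xD8 = 11011000 → 2-byte char #2 = D8 AD.
Offset 5: leading byte 0xF3 = 11110011 → 4-byte char #3 = F3 99 84 B2.
Leading byte 0xF3 = 11110011 matches 11110xxx → 4-byte sequence.
Byte 1: 0xF3 = 11110011, payload 011 (3 bits).
Byte 2: 0x99 = 10011001 (10xxxxxx ✓), payload 011001.
Byte 3: 0x84 = 10000100 (10xxxxxx ✓), payload 000100.
Byte 4: 0xB2 = 10110010 (10xxxxxx ✓), payload 110010.
Concatenate: 011011001000100110010 = 0xD9132 (21 bits → U+D9132).

U+D9132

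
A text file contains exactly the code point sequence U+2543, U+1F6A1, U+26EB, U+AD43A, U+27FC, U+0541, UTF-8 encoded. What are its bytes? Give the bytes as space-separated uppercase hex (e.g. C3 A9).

E2 95 83 F0 9F 9A A1 E2 9B AB F2 AD 90 BA E2 9F BC D5 81

U+2543: 3-byte form → E2 95 83.
U+1F6A1: 4-byte form → F0 9F 9A A1.
U+26EB: 3-byte form → E2 9B AB.
U+AD43A: 4-byte form → F2 AD 90 BA.
U+27FC: 3-byte form → E2 9F BC.
U+0541: 2-byte form → D5 81.
Concatenated (19 bytes): E2 95 83 F0 9F 9A A1 E2 9B AB F2 AD 90 BA E2 9F BC D5 81.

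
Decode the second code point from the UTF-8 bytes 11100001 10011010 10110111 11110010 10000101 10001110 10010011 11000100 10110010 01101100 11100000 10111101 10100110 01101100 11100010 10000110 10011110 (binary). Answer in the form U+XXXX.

Offset 0: leading byte 0xE1 = 11100001 → 3-byte char #1 = E1 9A B7.
Offset 3: leading byte 0xF2 = 11110010 → 4-byte char #2 = F2 85 8E 93.
Leading byte 0xF2 = 11110010 matches 11110xxx → 4-byte sequence.
Byte 1: 0xF2 = 11110010, payload 010 (3 bits).
Byte 2: 0x85 = 10000101 (10xxxxxx ✓), payload 000101.
Byte 3: 0x8E = 10001110 (10xxxxxx ✓), payload 001110.
Byte 4: 0x93 = 10010011 (10xxxxxx ✓), payload 010011.
Concatenate: 010000101001110010011 = 0x85393 (21 bits → U+85393).

U+85393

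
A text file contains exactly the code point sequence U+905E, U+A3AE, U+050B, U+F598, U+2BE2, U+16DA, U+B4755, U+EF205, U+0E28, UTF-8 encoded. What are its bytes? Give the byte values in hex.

U+905E: 3-byte form → E9 81 9E.
U+A3AE: 3-byte form → EA 8E AE.
U+050B: 2-byte form → D4 8B.
U+F598: 3-byte form → EF 96 98.
U+2BE2: 3-byte form → E2 AF A2.
U+16DA: 3-byte form → E1 9B 9A.
U+B4755: 4-byte form → F2 B4 9D 95.
U+EF205: 4-byte form → F3 AF 88 85.
U+0E28: 3-byte form → E0 B8 A8.
Concatenated (28 bytes): E9 81 9E EA 8E AE D4 8B EF 96 98 E2 AF A2 E1 9B 9A F2 B4 9D 95 F3 AF 88 85 E0 B8 A8.

E9 81 9E EA 8E AE D4 8B EF 96 98 E2 AF A2 E1 9B 9A F2 B4 9D 95 F3 AF 88 85 E0 B8 A8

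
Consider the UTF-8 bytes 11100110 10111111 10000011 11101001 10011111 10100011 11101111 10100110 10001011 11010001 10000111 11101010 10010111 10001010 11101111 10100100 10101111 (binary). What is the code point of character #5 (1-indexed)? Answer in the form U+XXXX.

Offset 0: leading byte 0xE6 = 11100110 → 3-byte char #1 = E6 BF 83.
Offset 3: leading byte 0xE9 = 11101001 → 3-byte char #2 = E9 9F A3.
Offset 6: leading byte 0xEF = 11101111 → 3-byte char #3 = EF A6 8B.
Offset 9: leading byte 0xD1 = 11010001 → 2-byte char #4 = D1 87.
Offset 11: leading byte 0xEA = 11101010 → 3-byte char #5 = EA 97 8A.
Leading byte 0xEA = 11101010 matches 1110xxxx → 3-byte sequence.
Byte 1: 0xEA = 11101010, payload 1010 (4 bits).
Byte 2: 0x97 = 10010111 (10xxxxxx ✓), payload 010111.
Byte 3: 0x8A = 10001010 (10xxxxxx ✓), payload 001010.
Concatenate: 1010010111001010 = 0xA5CA (16 bits → U+A5CA).

U+A5CA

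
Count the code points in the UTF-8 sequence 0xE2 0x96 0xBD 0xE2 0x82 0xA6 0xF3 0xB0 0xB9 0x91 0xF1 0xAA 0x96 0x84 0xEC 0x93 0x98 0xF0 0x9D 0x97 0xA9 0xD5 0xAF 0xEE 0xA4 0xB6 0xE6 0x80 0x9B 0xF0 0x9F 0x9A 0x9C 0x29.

11

Byte at offset 0: 0xE2 = 11100010 → 3-byte char (#1). Advance 3.
Byte at offset 3: 0xE2 = 11100010 → 3-byte char (#2). Advance 3.
Byte at offset 6: 0xF3 = 11110011 → 4-byte char (#3). Advance 4.
Byte at offset 10: 0xF1 = 11110001 → 4-byte char (#4). Advance 4.
Byte at offset 14: 0xEC = 11101100 → 3-byte char (#5). Advance 3.
Byte at offset 17: 0xF0 = 11110000 → 4-byte char (#6). Advance 4.
Byte at offset 21: 0xD5 = 11010101 → 2-byte char (#7). Advance 2.
Byte at offset 23: 0xEE = 11101110 → 3-byte char (#8). Advance 3.
Byte at offset 26: 0xE6 = 11100110 → 3-byte char (#9). Advance 3.
Byte at offset 29: 0xF0 = 11110000 → 4-byte char (#10). Advance 4.
Byte at offset 33: 0x29 = 00101001 → 1-byte char (#11). Advance 1.
Reached end at offset 34 after 11 code points.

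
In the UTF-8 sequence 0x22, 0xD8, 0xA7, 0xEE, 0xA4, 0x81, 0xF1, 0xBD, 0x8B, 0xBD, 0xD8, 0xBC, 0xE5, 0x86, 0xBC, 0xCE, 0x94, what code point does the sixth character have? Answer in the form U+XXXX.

U+51BC

Offset 0: leading byte 0x22 = 00100010 → 1-byte char #1 = 22.
Offset 1: leading byte 0xD8 = 11011000 → 2-byte char #2 = D8 A7.
Offset 3: leading byte 0xEE = 11101110 → 3-byte char #3 = EE A4 81.
Offset 6: leading byte 0xF1 = 11110001 → 4-byte char #4 = F1 BD 8B BD.
Offset 10: leading byte 0xD8 = 11011000 → 2-byte char #5 = D8 BC.
Offset 12: leading byte 0xE5 = 11100101 → 3-byte char #6 = E5 86 BC.
Leading byte 0xE5 = 11100101 matches 1110xxxx → 3-byte sequence.
Byte 1: 0xE5 = 11100101, payload 0101 (4 bits).
Byte 2: 0x86 = 10000110 (10xxxxxx ✓), payload 000110.
Byte 3: 0xBC = 10111100 (10xxxxxx ✓), payload 111100.
Concatenate: 0101000110111100 = 0x51BC (16 bits → U+51BC).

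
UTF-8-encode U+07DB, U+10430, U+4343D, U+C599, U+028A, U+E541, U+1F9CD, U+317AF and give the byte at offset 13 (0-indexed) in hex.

0xCA

U+07DB → 2-byte form DF 9B at offsets 0–1.
U+10430 → 4-byte form F0 90 90 B0 at offsets 2–5.
U+4343D → 4-byte form F1 83 90 BD at offsets 6–9.
U+C599 → 3-byte form EC 96 99 at offsets 10–12.
U+028A → 2-byte form CA 8A at offsets 13–14.
Offset 13 falls in char 5's range; it's byte 1 of CA 8A = 0xCA.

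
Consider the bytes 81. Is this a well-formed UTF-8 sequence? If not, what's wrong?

Byte 0x81 = 10000001 has the form 10xxxxxx — a continuation byte — but there is no preceding leading byte.

invalid (continuation byte with no leading byte)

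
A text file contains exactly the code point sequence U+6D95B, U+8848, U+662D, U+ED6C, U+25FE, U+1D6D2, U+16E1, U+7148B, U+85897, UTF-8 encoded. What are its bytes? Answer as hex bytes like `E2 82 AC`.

F1 AD A5 9B E8 A1 88 E6 98 AD EE B5 AC E2 97 BE F0 9D 9B 92 E1 9B A1 F1 B1 92 8B F2 85 A2 97

U+6D95B: 4-byte form → F1 AD A5 9B.
U+8848: 3-byte form → E8 A1 88.
U+662D: 3-byte form → E6 98 AD.
U+ED6C: 3-byte form → EE B5 AC.
U+25FE: 3-byte form → E2 97 BE.
U+1D6D2: 4-byte form → F0 9D 9B 92.
U+16E1: 3-byte form → E1 9B A1.
U+7148B: 4-byte form → F1 B1 92 8B.
U+85897: 4-byte form → F2 85 A2 97.
Concatenated (31 bytes): F1 AD A5 9B E8 A1 88 E6 98 AD EE B5 AC E2 97 BE F0 9D 9B 92 E1 9B A1 F1 B1 92 8B F2 85 A2 97.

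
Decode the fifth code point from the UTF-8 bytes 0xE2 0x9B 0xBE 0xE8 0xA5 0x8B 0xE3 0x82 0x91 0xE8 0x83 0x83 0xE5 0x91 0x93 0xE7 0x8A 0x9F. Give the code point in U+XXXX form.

Offset 0: leading byte 0xE2 = 11100010 → 3-byte char #1 = E2 9B BE.
Offset 3: leading byte 0xE8 = 11101000 → 3-byte char #2 = E8 A5 8B.
Offset 6: leading byte 0xE3 = 11100011 → 3-byte char #3 = E3 82 91.
Offset 9: leading byte 0xE8 = 11101000 → 3-byte char #4 = E8 83 83.
Offset 12: leading byte 0xE5 = 11100101 → 3-byte char #5 = E5 91 93.
Leading byte 0xE5 = 11100101 matches 1110xxxx → 3-byte sequence.
Byte 1: 0xE5 = 11100101, payload 0101 (4 bits).
Byte 2: 0x91 = 10010001 (10xxxxxx ✓), payload 010001.
Byte 3: 0x93 = 10010011 (10xxxxxx ✓), payload 010011.
Concatenate: 0101010001010011 = 0x5453 (16 bits → U+5453).

U+5453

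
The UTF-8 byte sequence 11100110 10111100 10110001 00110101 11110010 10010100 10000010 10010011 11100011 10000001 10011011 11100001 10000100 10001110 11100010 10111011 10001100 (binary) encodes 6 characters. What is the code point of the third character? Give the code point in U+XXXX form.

Offset 0: leading byte 0xE6 = 11100110 → 3-byte char #1 = E6 BC B1.
Offset 3: leading byte 0x35 = 00110101 → 1-byte char #2 = 35.
Offset 4: leading byte 0xF2 = 11110010 → 4-byte char #3 = F2 94 82 93.
Leading byte 0xF2 = 11110010 matches 11110xxx → 4-byte sequence.
Byte 1: 0xF2 = 11110010, payload 010 (3 bits).
Byte 2: 0x94 = 10010100 (10xxxxxx ✓), payload 010100.
Byte 3: 0x82 = 10000010 (10xxxxxx ✓), payload 000010.
Byte 4: 0x93 = 10010011 (10xxxxxx ✓), payload 010011.
Concatenate: 010010100000010010011 = 0x94093 (21 bits → U+94093).

U+94093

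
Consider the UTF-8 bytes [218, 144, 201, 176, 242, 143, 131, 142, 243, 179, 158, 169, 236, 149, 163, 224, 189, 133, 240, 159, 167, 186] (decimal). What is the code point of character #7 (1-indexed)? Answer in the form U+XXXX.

Offset 0: leading byte 0xDA = 11011010 → 2-byte char #1 = DA 90.
Offset 2: leading byte 0xC9 = 11001001 → 2-byte char #2 = C9 B0.
Offset 4: leading byte 0xF2 = 11110010 → 4-byte char #3 = F2 8F 83 8E.
Offset 8: leading byte 0xF3 = 11110011 → 4-byte char #4 = F3 B3 9E A9.
Offset 12: leading byte 0xEC = 11101100 → 3-byte char #5 = EC 95 A3.
Offset 15: leading byte 0xE0 = 11100000 → 3-byte char #6 = E0 BD 85.
Offset 18: leading byte 0xF0 = 11110000 → 4-byte char #7 = F0 9F A7 BA.
Leading byte 0xF0 = 11110000 matches 11110xxx → 4-byte sequence.
Byte 1: 0xF0 = 11110000, payload 000 (3 bits).
Byte 2: 0x9F = 10011111 (10xxxxxx ✓), payload 011111.
Byte 3: 0xA7 = 10100111 (10xxxxxx ✓), payload 100111.
Byte 4: 0xBA = 10111010 (10xxxxxx ✓), payload 111010.
Concatenate: 000011111100111111010 = 0x1F9FA (21 bits → U+1F9FA).

U+1F9FA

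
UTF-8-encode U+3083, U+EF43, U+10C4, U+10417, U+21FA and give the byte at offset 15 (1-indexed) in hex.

0x87

1-indexed offset 15 is 0-indexed offset 14.
U+3083 → 3-byte form E3 82 83 at offsets 0–2.
U+EF43 → 3-byte form EE BD 83 at offsets 3–5.
U+10C4 → 3-byte form E1 83 84 at offsets 6–8.
U+10417 → 4-byte form F0 90 90 97 at offsets 9–12.
U+21FA → 3-byte form E2 87 BA at offsets 13–15.
Offset 14 falls in char 5's range; it's byte 2 of E2 87 BA = 0x87.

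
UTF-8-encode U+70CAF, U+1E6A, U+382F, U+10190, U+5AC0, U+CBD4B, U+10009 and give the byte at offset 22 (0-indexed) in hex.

0x90

U+70CAF → 4-byte form F1 B0 B2 AF at offsets 0–3.
U+1E6A → 3-byte form E1 B9 AA at offsets 4–6.
U+382F → 3-byte form E3 A0 AF at offsets 7–9.
U+10190 → 4-byte form F0 90 86 90 at offsets 10–13.
U+5AC0 → 3-byte form E5 AB 80 at offsets 14–16.
U+CBD4B → 4-byte form F3 8B B5 8B at offsets 17–20.
U+10009 → 4-byte form F0 90 80 89 at offsets 21–24.
Offset 22 falls in char 7's range; it's byte 2 of F0 90 80 89 = 0x90.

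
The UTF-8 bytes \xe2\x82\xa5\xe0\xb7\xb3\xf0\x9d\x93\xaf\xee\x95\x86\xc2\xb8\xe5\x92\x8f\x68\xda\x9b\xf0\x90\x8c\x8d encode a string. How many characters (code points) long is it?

Byte at offset 0: 0xE2 = 11100010 → 3-byte char (#1). Advance 3.
Byte at offset 3: 0xE0 = 11100000 → 3-byte char (#2). Advance 3.
Byte at offset 6: 0xF0 = 11110000 → 4-byte char (#3). Advance 4.
Byte at offset 10: 0xEE = 11101110 → 3-byte char (#4). Advance 3.
Byte at offset 13: 0xC2 = 11000010 → 2-byte char (#5). Advance 2.
Byte at offset 15: 0xE5 = 11100101 → 3-byte char (#6). Advance 3.
Byte at offset 18: 0x68 = 01101000 → 1-byte char (#7). Advance 1.
Byte at offset 19: 0xDA = 11011010 → 2-byte char (#8). Advance 2.
Byte at offset 21: 0xF0 = 11110000 → 4-byte char (#9). Advance 4.
Reached end at offset 25 after 9 code points.

9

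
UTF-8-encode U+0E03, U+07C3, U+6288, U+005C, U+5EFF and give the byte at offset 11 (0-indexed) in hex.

U+0E03 → 3-byte form E0 B8 83 at offsets 0–2.
U+07C3 → 2-byte form DF 83 at offsets 3–4.
U+6288 → 3-byte form E6 8A 88 at offsets 5–7.
U+005C → 1-byte form 5C at offsets 8–8.
U+5EFF → 3-byte form E5 BB BF at offsets 9–11.
Offset 11 falls in char 5's range; it's byte 3 of E5 BB BF = 0xBF.

0xBF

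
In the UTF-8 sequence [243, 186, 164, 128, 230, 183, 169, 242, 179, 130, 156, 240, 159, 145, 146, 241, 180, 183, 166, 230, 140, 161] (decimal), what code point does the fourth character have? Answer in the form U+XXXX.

U+1F452

Offset 0: leading byte 0xF3 = 11110011 → 4-byte char #1 = F3 BA A4 80.
Offset 4: leading byte 0xE6 = 11100110 → 3-byte char #2 = E6 B7 A9.
Offset 7: leading byte 0xF2 = 11110010 → 4-byte char #3 = F2 B3 82 9C.
Offset 11: leading byte 0xF0 = 11110000 → 4-byte char #4 = F0 9F 91 92.
Leading byte 0xF0 = 11110000 matches 11110xxx → 4-byte sequence.
Byte 1: 0xF0 = 11110000, payload 000 (3 bits).
Byte 2: 0x9F = 10011111 (10xxxxxx ✓), payload 011111.
Byte 3: 0x91 = 10010001 (10xxxxxx ✓), payload 010001.
Byte 4: 0x92 = 10010010 (10xxxxxx ✓), payload 010010.
Concatenate: 000011111010001010010 = 0x1F452 (21 bits → U+1F452).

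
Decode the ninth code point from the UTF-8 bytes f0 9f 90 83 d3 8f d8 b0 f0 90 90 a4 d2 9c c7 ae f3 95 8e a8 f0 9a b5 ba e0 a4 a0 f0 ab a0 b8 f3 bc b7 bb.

Offset 0: leading byte 0xF0 = 11110000 → 4-byte char #1 = F0 9F 90 83.
Offset 4: leading byte 0xD3 = 11010011 → 2-byte char #2 = D3 8F.
Offset 6: leading byte 0xD8 = 11011000 → 2-byte char #3 = D8 B0.
Offset 8: leading byte 0xF0 = 11110000 → 4-byte char #4 = F0 90 90 A4.
Offset 12: leading byte 0xD2 = 11010010 → 2-byte char #5 = D2 9C.
Offset 14: leading byte 0xC7 = 11000111 → 2-byte char #6 = C7 AE.
Offset 16: leading byte 0xF3 = 11110011 → 4-byte char #7 = F3 95 8E A8.
Offset 20: leading byte 0xF0 = 11110000 → 4-byte char #8 = F0 9A B5 BA.
Offset 24: leading byte 0xE0 = 11100000 → 3-byte char #9 = E0 A4 A0.
Leading byte 0xE0 = 11100000 matches 1110xxxx → 3-byte sequence.
Byte 1: 0xE0 = 11100000, payload 0000 (4 bits).
Byte 2: 0xA4 = 10100100 (10xxxxxx ✓), payload 100100.
Byte 3: 0xA0 = 10100000 (10xxxxxx ✓), payload 100000.
Concatenate: 0000100100100000 = 0x920 (16 bits → U+0920).

U+0920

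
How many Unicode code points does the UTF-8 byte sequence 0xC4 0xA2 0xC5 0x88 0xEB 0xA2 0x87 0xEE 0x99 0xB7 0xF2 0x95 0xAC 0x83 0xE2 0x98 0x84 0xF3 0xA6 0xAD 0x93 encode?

7

Byte at offset 0: 0xC4 = 11000100 → 2-byte char (#1). Advance 2.
Byte at offset 2: 0xC5 = 11000101 → 2-byte char (#2). Advance 2.
Byte at offset 4: 0xEB = 11101011 → 3-byte char (#3). Advance 3.
Byte at offset 7: 0xEE = 11101110 → 3-byte char (#4). Advance 3.
Byte at offset 10: 0xF2 = 11110010 → 4-byte char (#5). Advance 4.
Byte at offset 14: 0xE2 = 11100010 → 3-byte char (#6). Advance 3.
Byte at offset 17: 0xF3 = 11110011 → 4-byte char (#7). Advance 4.
Reached end at offset 21 after 7 code points.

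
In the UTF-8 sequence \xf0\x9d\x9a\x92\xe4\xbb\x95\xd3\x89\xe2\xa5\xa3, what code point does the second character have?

Offset 0: leading byte 0xF0 = 11110000 → 4-byte char #1 = F0 9D 9A 92.
Offset 4: leading byte 0xE4 = 11100100 → 3-byte char #2 = E4 BB 95.
Leading byte 0xE4 = 11100100 matches 1110xxxx → 3-byte sequence.
Byte 1: 0xE4 = 11100100, payload 0100 (4 bits).
Byte 2: 0xBB = 10111011 (10xxxxxx ✓), payload 111011.
Byte 3: 0x95 = 10010101 (10xxxxxx ✓), payload 010101.
Concatenate: 0100111011010101 = 0x4ED5 (16 bits → U+4ED5).

U+4ED5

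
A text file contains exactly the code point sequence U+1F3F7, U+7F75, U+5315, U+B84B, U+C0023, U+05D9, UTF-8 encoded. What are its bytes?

F0 9F 8F B7 E7 BD B5 E5 8C 95 EB A1 8B F3 80 80 A3 D7 99

U+1F3F7: 4-byte form → F0 9F 8F B7.
U+7F75: 3-byte form → E7 BD B5.
U+5315: 3-byte form → E5 8C 95.
U+B84B: 3-byte form → EB A1 8B.
U+C0023: 4-byte form → F3 80 80 A3.
U+05D9: 2-byte form → D7 99.
Concatenated (19 bytes): F0 9F 8F B7 E7 BD B5 E5 8C 95 EB A1 8B F3 80 80 A3 D7 99.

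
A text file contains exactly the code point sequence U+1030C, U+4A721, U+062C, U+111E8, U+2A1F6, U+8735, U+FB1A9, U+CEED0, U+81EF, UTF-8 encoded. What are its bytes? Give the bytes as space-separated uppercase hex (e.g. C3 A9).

F0 90 8C 8C F1 8A 9C A1 D8 AC F0 91 87 A8 F0 AA 87 B6 E8 9C B5 F3 BB 86 A9 F3 8E BB 90 E8 87 AF

U+1030C: 4-byte form → F0 90 8C 8C.
U+4A721: 4-byte form → F1 8A 9C A1.
U+062C: 2-byte form → D8 AC.
U+111E8: 4-byte form → F0 91 87 A8.
U+2A1F6: 4-byte form → F0 AA 87 B6.
U+8735: 3-byte form → E8 9C B5.
U+FB1A9: 4-byte form → F3 BB 86 A9.
U+CEED0: 4-byte form → F3 8E BB 90.
U+81EF: 3-byte form → E8 87 AF.
Concatenated (32 bytes): F0 90 8C 8C F1 8A 9C A1 D8 AC F0 91 87 A8 F0 AA 87 B6 E8 9C B5 F3 BB 86 A9 F3 8E BB 90 E8 87 AF.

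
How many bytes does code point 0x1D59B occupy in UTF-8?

U+1D59B = 0x1D59B. UTF-8 uses 1 byte below 0x80, 2 below 0x800, 3 below 0x10000, 4 up to 0x10FFFF. 0x1D59B is in U+10000–U+10FFFF → 4 bytes.

4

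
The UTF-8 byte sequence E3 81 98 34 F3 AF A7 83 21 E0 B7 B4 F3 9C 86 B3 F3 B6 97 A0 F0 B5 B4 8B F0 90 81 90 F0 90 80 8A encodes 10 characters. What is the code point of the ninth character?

Offset 0: leading byte 0xE3 = 11100011 → 3-byte char #1 = E3 81 98.
Offset 3: leading byte 0x34 = 00110100 → 1-byte char #2 = 34.
Offset 4: leading byte 0xF3 = 11110011 → 4-byte char #3 = F3 AF A7 83.
Offset 8: leading byte 0x21 = 00100001 → 1-byte char #4 = 21.
Offset 9: leading byte 0xE0 = 11100000 → 3-byte char #5 = E0 B7 B4.
Offset 12: leading byte 0xF3 = 11110011 → 4-byte char #6 = F3 9C 86 B3.
Offset 16: leading byte 0xF3 = 11110011 → 4-byte char #7 = F3 B6 97 A0.
Offset 20: leading byte 0xF0 = 11110000 → 4-byte char #8 = F0 B5 B4 8B.
Offset 24: leading byte 0xF0 = 11110000 → 4-byte char #9 = F0 90 81 90.
Leading byte 0xF0 = 11110000 matches 11110xxx → 4-byte sequence.
Byte 1: 0xF0 = 11110000, payload 000 (3 bits).
Byte 2: 0x90 = 10010000 (10xxxxxx ✓), payload 010000.
Byte 3: 0x81 = 10000001 (10xxxxxx ✓), payload 000001.
Byte 4: 0x90 = 10010000 (10xxxxxx ✓), payload 010000.
Concatenate: 000010000000001010000 = 0x10050 (21 bits → U+10050).

U+10050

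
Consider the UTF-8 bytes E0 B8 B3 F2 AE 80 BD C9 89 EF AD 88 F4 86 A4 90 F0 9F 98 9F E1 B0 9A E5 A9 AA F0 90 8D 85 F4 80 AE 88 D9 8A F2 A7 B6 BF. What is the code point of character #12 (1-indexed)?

Offset 0: leading byte 0xE0 = 11100000 → 3-byte char #1 = E0 B8 B3.
Offset 3: leading byte 0xF2 = 11110010 → 4-byte char #2 = F2 AE 80 BD.
Offset 7: leading byte 0xC9 = 11001001 → 2-byte char #3 = C9 89.
Offset 9: leading byte 0xEF = 11101111 → 3-byte char #4 = EF AD 88.
Offset 12: leading byte 0xF4 = 11110100 → 4-byte char #5 = F4 86 A4 90.
Offset 16: leading byte 0xF0 = 11110000 → 4-byte char #6 = F0 9F 98 9F.
Offset 20: leading byte 0xE1 = 11100001 → 3-byte char #7 = E1 B0 9A.
Offset 23: leading byte 0xE5 = 11100101 → 3-byte char #8 = E5 A9 AA.
Offset 26: leading byte 0xF0 = 11110000 → 4-byte char #9 = F0 90 8D 85.
Offset 30: leading byte 0xF4 = 11110100 → 4-byte char #10 = F4 80 AE 88.
Offset 34: leading byte 0xD9 = 11011001 → 2-byte char #11 = D9 8A.
Offset 36: leading byte 0xF2 = 11110010 → 4-byte char #12 = F2 A7 B6 BF.
Leading byte 0xF2 = 11110010 matches 11110xxx → 4-byte sequence.
Byte 1: 0xF2 = 11110010, payload 010 (3 bits).
Byte 2: 0xA7 = 10100111 (10xxxxxx ✓), payload 100111.
Byte 3: 0xB6 = 10110110 (10xxxxxx ✓), payload 110110.
Byte 4: 0xBF = 10111111 (10xxxxxx ✓), payload 111111.
Concatenate: 010100111110110111111 = 0xA7DBF (21 bits → U+A7DBF).

U+A7DBF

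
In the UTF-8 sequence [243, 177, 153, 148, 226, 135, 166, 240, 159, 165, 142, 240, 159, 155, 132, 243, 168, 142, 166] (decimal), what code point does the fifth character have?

Offset 0: leading byte 0xF3 = 11110011 → 4-byte char #1 = F3 B1 99 94.
Offset 4: leading byte 0xE2 = 11100010 → 3-byte char #2 = E2 87 A6.
Offset 7: leading byte 0xF0 = 11110000 → 4-byte char #3 = F0 9F A5 8E.
Offset 11: leading byte 0xF0 = 11110000 → 4-byte char #4 = F0 9F 9B 84.
Offset 15: leading byte 0xF3 = 11110011 → 4-byte char #5 = F3 A8 8E A6.
Leading byte 0xF3 = 11110011 matches 11110xxx → 4-byte sequence.
Byte 1: 0xF3 = 11110011, payload 011 (3 bits).
Byte 2: 0xA8 = 10101000 (10xxxxxx ✓), payload 101000.
Byte 3: 0x8E = 10001110 (10xxxxxx ✓), payload 001110.
Byte 4: 0xA6 = 10100110 (10xxxxxx ✓), payload 100110.
Concatenate: 011101000001110100110 = 0xE83A6 (21 bits → U+E83A6).

U+E83A6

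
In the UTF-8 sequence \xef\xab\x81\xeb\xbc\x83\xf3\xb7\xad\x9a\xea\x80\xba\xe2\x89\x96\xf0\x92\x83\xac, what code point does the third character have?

U+F7B5A

Offset 0: leading byte 0xEF = 11101111 → 3-byte char #1 = EF AB 81.
Offset 3: leading byte 0xEB = 11101011 → 3-byte char #2 = EB BC 83.
Offset 6: leading byte 0xF3 = 11110011 → 4-byte char #3 = F3 B7 AD 9A.
Leading byte 0xF3 = 11110011 matches 11110xxx → 4-byte sequence.
Byte 1: 0xF3 = 11110011, payload 011 (3 bits).
Byte 2: 0xB7 = 10110111 (10xxxxxx ✓), payload 110111.
Byte 3: 0xAD = 10101101 (10xxxxxx ✓), payload 101101.
Byte 4: 0x9A = 10011010 (10xxxxxx ✓), payload 011010.
Concatenate: 011110111101101011010 = 0xF7B5A (21 bits → U+F7B5A).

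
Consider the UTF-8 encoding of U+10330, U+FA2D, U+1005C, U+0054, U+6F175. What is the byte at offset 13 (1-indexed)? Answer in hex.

0xF1

1-indexed offset 13 is 0-indexed offset 12.
U+10330 → 4-byte form F0 90 8C B0 at offsets 0–3.
U+FA2D → 3-byte form EF A8 AD at offsets 4–6.
U+1005C → 4-byte form F0 90 81 9C at offsets 7–10.
U+0054 → 1-byte form 54 at offsets 11–11.
U+6F175 → 4-byte form F1 AF 85 B5 at offsets 12–15.
Offset 12 falls in char 5's range; it's byte 1 of F1 AF 85 B5 = 0xF1.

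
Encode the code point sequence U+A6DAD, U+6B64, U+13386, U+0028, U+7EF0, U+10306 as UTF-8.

U+A6DAD: 4-byte form → F2 A6 B6 AD.
U+6B64: 3-byte form → E6 AD A4.
U+13386: 4-byte form → F0 93 8E 86.
U+0028: 1-byte form → 28.
U+7EF0: 3-byte form → E7 BB B0.
U+10306: 4-byte form → F0 90 8C 86.
Concatenated (19 bytes): F2 A6 B6 AD E6 AD A4 F0 93 8E 86 28 E7 BB B0 F0 90 8C 86.

F2 A6 B6 AD E6 AD A4 F0 93 8E 86 28 E7 BB B0 F0 90 8C 86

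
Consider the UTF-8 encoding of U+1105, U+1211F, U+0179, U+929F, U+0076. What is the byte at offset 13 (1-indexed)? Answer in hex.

0x76

1-indexed offset 13 is 0-indexed offset 12.
U+1105 → 3-byte form E1 84 85 at offsets 0–2.
U+1211F → 4-byte form F0 92 84 9F at offsets 3–6.
U+0179 → 2-byte form C5 B9 at offsets 7–8.
U+929F → 3-byte form E9 8A 9F at offsets 9–11.
U+0076 → 1-byte form 76 at offsets 12–12.
Offset 12 falls in char 5's range; it's byte 1 of 76 = 0x76.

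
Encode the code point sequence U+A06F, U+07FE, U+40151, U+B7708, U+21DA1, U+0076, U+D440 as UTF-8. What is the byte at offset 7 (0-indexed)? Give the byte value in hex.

U+A06F → 3-byte form EA 81 AF at offsets 0–2.
U+07FE → 2-byte form DF BE at offsets 3–4.
U+40151 → 4-byte form F1 80 85 91 at offsets 5–8.
Offset 7 falls in char 3's range; it's byte 3 of F1 80 85 91 = 0x85.

0x85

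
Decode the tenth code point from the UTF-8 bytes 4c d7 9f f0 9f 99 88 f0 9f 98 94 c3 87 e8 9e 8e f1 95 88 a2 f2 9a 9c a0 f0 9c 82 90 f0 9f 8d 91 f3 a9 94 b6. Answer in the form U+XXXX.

Offset 0: leading byte 0x4C = 01001100 → 1-byte char #1 = 4C.
Offset 1: leading byte 0xD7 = 11010111 → 2-byte char #2 = D7 9F.
Offset 3: leading byte 0xF0 = 11110000 → 4-byte char #3 = F0 9F 99 88.
Offset 7: leading byte 0xF0 = 11110000 → 4-byte char #4 = F0 9F 98 94.
Offset 11: leading byte 0xC3 = 11000011 → 2-byte char #5 = C3 87.
Offset 13: leading byte 0xE8 = 11101000 → 3-byte char #6 = E8 9E 8E.
Offset 16: leading byte 0xF1 = 11110001 → 4-byte char #7 = F1 95 88 A2.
Offset 20: leading byte 0xF2 = 11110010 → 4-byte char #8 = F2 9A 9C A0.
Offset 24: leading byte 0xF0 = 11110000 → 4-byte char #9 = F0 9C 82 90.
Offset 28: leading byte 0xF0 = 11110000 → 4-byte char #10 = F0 9F 8D 91.
Leading byte 0xF0 = 11110000 matches 11110xxx → 4-byte sequence.
Byte 1: 0xF0 = 11110000, payload 000 (3 bits).
Byte 2: 0x9F = 10011111 (10xxxxxx ✓), payload 011111.
Byte 3: 0x8D = 10001101 (10xxxxxx ✓), payload 001101.
Byte 4: 0x91 = 10010001 (10xxxxxx ✓), payload 010001.
Concatenate: 000011111001101010001 = 0x1F351 (21 bits → U+1F351).

U+1F351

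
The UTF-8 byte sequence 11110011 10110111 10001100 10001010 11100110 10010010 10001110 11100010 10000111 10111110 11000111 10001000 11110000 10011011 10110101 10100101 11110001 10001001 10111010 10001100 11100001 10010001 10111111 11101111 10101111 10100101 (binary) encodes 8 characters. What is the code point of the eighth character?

U+FBE5

Offset 0: leading byte 0xF3 = 11110011 → 4-byte char #1 = F3 B7 8C 8A.
Offset 4: leading byte 0xE6 = 11100110 → 3-byte char #2 = E6 92 8E.
Offset 7: leading byte 0xE2 = 11100010 → 3-byte char #3 = E2 87 BE.
Offset 10: leading byte 0xC7 = 11000111 → 2-byte char #4 = C7 88.
Offset 12: leading byte 0xF0 = 11110000 → 4-byte char #5 = F0 9B B5 A5.
Offset 16: leading byte 0xF1 = 11110001 → 4-byte char #6 = F1 89 BA 8C.
Offset 20: leading byte 0xE1 = 11100001 → 3-byte char #7 = E1 91 BF.
Offset 23: leading byte 0xEF = 11101111 → 3-byte char #8 = EF AF A5.
Leading byte 0xEF = 11101111 matches 1110xxxx → 3-byte sequence.
Byte 1: 0xEF = 11101111, payload 1111 (4 bits).
Byte 2: 0xAF = 10101111 (10xxxxxx ✓), payload 101111.
Byte 3: 0xA5 = 10100101 (10xxxxxx ✓), payload 100101.
Concatenate: 1111101111100101 = 0xFBE5 (16 bits → U+FBE5).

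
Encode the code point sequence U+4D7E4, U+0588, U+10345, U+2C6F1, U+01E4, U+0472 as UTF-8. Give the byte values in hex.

F1 8D 9F A4 D6 88 F0 90 8D 85 F0 AC 9B B1 C7 A4 D1 B2

U+4D7E4: 4-byte form → F1 8D 9F A4.
U+0588: 2-byte form → D6 88.
U+10345: 4-byte form → F0 90 8D 85.
U+2C6F1: 4-byte form → F0 AC 9B B1.
U+01E4: 2-byte form → C7 A4.
U+0472: 2-byte form → D1 B2.
Concatenated (18 bytes): F1 8D 9F A4 D6 88 F0 90 8D 85 F0 AC 9B B1 C7 A4 D1 B2.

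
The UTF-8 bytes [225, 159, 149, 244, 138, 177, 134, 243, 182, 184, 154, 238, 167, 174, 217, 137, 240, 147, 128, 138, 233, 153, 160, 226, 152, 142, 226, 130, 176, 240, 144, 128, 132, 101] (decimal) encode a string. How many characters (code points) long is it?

Byte at offset 0: 0xE1 = 11100001 → 3-byte char (#1). Advance 3.
Byte at offset 3: 0xF4 = 11110100 → 4-byte char (#2). Advance 4.
Byte at offset 7: 0xF3 = 11110011 → 4-byte char (#3). Advance 4.
Byte at offset 11: 0xEE = 11101110 → 3-byte char (#4). Advance 3.
Byte at offset 14: 0xD9 = 11011001 → 2-byte char (#5). Advance 2.
Byte at offset 16: 0xF0 = 11110000 → 4-byte char (#6). Advance 4.
Byte at offset 20: 0xE9 = 11101001 → 3-byte char (#7). Advance 3.
Byte at offset 23: 0xE2 = 11100010 → 3-byte char (#8). Advance 3.
Byte at offset 26: 0xE2 = 11100010 → 3-byte char (#9). Advance 3.
Byte at offset 29: 0xF0 = 11110000 → 4-byte char (#10). Advance 4.
Byte at offset 33: 0x65 = 01100101 → 1-byte char (#11). Advance 1.
Reached end at offset 34 after 11 code points.

11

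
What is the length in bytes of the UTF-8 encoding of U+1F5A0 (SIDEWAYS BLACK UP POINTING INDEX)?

4

U+1F5A0 = 0x1F5A0. UTF-8 uses 1 byte below 0x80, 2 below 0x800, 3 below 0x10000, 4 up to 0x10FFFF. 0x1F5A0 is in U+10000–U+10FFFF → 4 bytes.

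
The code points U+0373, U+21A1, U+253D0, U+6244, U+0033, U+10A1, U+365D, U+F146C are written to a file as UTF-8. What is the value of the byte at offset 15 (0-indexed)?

0xA1

U+0373 → 2-byte form CD B3 at offsets 0–1.
U+21A1 → 3-byte form E2 86 A1 at offsets 2–4.
U+253D0 → 4-byte form F0 A5 8F 90 at offsets 5–8.
U+6244 → 3-byte form E6 89 84 at offsets 9–11.
U+0033 → 1-byte form 33 at offsets 12–12.
U+10A1 → 3-byte form E1 82 A1 at offsets 13–15.
Offset 15 falls in char 6's range; it's byte 3 of E1 82 A1 = 0xA1.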